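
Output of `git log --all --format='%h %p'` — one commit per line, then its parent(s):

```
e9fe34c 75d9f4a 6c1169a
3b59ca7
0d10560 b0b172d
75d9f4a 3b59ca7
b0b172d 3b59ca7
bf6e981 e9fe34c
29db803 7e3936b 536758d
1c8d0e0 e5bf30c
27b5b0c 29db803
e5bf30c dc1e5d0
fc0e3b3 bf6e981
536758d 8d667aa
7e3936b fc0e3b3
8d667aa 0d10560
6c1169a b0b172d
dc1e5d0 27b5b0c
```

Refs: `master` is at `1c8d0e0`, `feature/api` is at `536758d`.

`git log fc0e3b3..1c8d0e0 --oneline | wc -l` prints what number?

Reachable from 1c8d0e0: {0d10560, 1c8d0e0, 27b5b0c, 29db803, 3b59ca7, 536758d, 6c1169a, 75d9f4a, 7e3936b, 8d667aa, b0b172d, bf6e981, dc1e5d0, e5bf30c, e9fe34c, fc0e3b3}.
Reachable from fc0e3b3: {3b59ca7, 6c1169a, 75d9f4a, b0b172d, bf6e981, e9fe34c, fc0e3b3}.
In 1c8d0e0's history but not fc0e3b3's: {0d10560, 1c8d0e0, 27b5b0c, 29db803, 536758d, 7e3936b, 8d667aa, dc1e5d0, e5bf30c} — 9 commits.

9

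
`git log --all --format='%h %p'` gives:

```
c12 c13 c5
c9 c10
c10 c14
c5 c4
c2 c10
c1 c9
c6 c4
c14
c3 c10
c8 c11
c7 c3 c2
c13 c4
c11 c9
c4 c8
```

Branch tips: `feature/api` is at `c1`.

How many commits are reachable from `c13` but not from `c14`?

6

Reachable from c13: {c10, c11, c13, c14, c4, c8, c9}.
Reachable from c14: {c14}.
In c13's history but not c14's: {c10, c11, c13, c4, c8, c9} — 6 commits.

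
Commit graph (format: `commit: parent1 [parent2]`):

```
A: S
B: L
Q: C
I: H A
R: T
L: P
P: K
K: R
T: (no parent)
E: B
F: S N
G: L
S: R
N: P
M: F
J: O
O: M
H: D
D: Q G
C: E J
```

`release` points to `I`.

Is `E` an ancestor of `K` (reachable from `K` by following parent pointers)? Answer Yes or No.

No

Ancestors of K: {K, R, T}.
E is not in that set, so it is not an ancestor of K.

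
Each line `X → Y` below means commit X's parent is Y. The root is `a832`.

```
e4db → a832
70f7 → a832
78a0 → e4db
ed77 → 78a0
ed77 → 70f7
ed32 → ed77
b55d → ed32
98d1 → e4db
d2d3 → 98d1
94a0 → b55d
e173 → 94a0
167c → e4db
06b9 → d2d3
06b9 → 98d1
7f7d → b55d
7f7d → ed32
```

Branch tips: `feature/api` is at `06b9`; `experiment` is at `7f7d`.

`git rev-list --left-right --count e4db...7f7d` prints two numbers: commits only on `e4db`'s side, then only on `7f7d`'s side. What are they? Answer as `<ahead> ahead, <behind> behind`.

Reachable from e4db: {a832, e4db}.
Reachable from 7f7d: {70f7, 78a0, 7f7d, a832, b55d, e4db, ed32, ed77}.
Only in e4db's history (ahead): {} — 0.
Only in 7f7d's history (behind): {70f7, 78a0, 7f7d, b55d, ed32, ed77} — 6.

0 ahead, 6 behind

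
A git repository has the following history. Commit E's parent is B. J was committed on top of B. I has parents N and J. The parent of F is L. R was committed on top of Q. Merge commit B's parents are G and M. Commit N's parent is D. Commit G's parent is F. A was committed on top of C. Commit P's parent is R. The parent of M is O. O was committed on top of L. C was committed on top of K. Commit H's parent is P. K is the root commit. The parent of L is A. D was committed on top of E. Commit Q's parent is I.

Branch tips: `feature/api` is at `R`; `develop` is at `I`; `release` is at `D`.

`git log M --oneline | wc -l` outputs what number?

6

Walking parent pointers from M: reachable set = {A, C, K, L, M, O}.
That is 6 commits.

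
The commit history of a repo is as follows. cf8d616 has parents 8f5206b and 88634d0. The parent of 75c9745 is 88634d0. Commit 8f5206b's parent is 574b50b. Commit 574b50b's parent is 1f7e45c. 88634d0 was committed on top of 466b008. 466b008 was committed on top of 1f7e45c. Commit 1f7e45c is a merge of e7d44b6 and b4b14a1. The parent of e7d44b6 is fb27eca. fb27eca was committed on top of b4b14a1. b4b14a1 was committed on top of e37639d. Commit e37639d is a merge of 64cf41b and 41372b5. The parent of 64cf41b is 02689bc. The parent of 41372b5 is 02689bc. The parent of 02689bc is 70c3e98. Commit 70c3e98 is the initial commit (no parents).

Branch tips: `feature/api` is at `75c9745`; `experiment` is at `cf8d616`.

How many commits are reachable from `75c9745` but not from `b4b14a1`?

6

Reachable from 75c9745: {02689bc, 1f7e45c, 41372b5, 466b008, 64cf41b, 70c3e98, 75c9745, 88634d0, b4b14a1, e37639d, e7d44b6, fb27eca}.
Reachable from b4b14a1: {02689bc, 41372b5, 64cf41b, 70c3e98, b4b14a1, e37639d}.
In 75c9745's history but not b4b14a1's: {1f7e45c, 466b008, 75c9745, 88634d0, e7d44b6, fb27eca} — 6 commits.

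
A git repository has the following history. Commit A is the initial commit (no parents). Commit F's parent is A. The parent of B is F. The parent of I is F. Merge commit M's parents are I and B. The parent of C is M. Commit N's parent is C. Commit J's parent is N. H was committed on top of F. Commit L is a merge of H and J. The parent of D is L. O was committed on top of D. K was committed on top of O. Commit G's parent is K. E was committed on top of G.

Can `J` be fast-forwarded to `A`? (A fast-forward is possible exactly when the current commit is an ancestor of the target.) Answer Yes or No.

A fast-forward from J to A is possible iff J is an ancestor of A.
Ancestors of A: {A}.
J is not among them, so fast-forward is not possible.

No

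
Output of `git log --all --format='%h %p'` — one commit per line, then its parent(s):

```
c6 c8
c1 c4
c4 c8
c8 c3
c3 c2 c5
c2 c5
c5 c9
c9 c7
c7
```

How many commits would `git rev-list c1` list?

Walking parent pointers from c1: reachable set = {c1, c2, c3, c4, c5, c7, c8, c9}.
That is 8 commits.

8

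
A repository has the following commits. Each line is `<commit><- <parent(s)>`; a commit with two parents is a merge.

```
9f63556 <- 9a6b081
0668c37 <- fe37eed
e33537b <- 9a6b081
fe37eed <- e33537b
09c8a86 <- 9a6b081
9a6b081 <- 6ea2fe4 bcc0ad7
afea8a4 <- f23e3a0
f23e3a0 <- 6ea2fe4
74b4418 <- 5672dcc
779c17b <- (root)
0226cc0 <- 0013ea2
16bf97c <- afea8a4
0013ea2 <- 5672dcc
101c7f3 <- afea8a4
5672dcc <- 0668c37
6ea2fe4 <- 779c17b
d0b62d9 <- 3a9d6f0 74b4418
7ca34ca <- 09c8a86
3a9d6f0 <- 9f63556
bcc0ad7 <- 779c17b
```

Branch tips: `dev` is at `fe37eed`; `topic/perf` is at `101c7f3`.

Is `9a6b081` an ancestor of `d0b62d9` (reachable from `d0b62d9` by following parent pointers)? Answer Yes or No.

Ancestors of d0b62d9 (commits reachable by following parents): {0668c37, 3a9d6f0, 5672dcc, 6ea2fe4, 74b4418, 779c17b, 9a6b081, 9f63556, bcc0ad7, d0b62d9, e33537b, fe37eed}.
9a6b081 is in that set, so it is an ancestor of d0b62d9.

Yes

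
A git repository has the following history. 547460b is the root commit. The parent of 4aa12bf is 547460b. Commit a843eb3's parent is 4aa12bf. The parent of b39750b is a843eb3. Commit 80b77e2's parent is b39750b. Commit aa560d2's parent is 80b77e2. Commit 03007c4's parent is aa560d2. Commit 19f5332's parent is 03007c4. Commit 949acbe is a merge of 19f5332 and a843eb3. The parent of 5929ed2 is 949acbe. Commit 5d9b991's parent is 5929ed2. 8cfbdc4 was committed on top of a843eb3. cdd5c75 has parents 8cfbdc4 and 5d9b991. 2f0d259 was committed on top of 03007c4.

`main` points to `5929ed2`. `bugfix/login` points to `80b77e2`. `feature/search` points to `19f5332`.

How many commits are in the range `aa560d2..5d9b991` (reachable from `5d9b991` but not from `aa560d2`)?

5

Reachable from 5d9b991: {03007c4, 19f5332, 4aa12bf, 547460b, 5929ed2, 5d9b991, 80b77e2, 949acbe, a843eb3, aa560d2, b39750b}.
Reachable from aa560d2: {4aa12bf, 547460b, 80b77e2, a843eb3, aa560d2, b39750b}.
In 5d9b991's history but not aa560d2's: {03007c4, 19f5332, 5929ed2, 5d9b991, 949acbe} — 5 commits.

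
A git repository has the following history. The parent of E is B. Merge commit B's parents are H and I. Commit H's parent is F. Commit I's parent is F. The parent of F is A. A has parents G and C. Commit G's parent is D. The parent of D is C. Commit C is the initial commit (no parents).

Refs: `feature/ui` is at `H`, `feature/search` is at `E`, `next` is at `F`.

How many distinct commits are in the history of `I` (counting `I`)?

Walking parent pointers from I: reachable set = {A, C, D, F, G, I}.
That is 6 commits.

6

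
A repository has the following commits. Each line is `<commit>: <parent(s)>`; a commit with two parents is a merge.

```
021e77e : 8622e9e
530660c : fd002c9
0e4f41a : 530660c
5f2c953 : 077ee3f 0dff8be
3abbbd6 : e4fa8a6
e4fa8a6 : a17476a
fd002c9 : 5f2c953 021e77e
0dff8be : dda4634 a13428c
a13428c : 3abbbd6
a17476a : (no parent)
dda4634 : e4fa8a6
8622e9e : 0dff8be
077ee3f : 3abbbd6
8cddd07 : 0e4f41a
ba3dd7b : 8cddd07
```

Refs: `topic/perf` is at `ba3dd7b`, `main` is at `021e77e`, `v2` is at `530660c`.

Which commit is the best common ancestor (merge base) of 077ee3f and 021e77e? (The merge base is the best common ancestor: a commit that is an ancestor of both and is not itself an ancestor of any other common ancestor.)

Ancestors of 077ee3f: {077ee3f, 3abbbd6, a17476a, e4fa8a6}.
Ancestors of 021e77e: {021e77e, 0dff8be, 3abbbd6, 8622e9e, a13428c, a17476a, dda4634, e4fa8a6}.
Common ancestors: {3abbbd6, a17476a, e4fa8a6}.
Among these, 3abbbd6 is not an ancestor of any other common ancestor — it is the merge base.

3abbbd6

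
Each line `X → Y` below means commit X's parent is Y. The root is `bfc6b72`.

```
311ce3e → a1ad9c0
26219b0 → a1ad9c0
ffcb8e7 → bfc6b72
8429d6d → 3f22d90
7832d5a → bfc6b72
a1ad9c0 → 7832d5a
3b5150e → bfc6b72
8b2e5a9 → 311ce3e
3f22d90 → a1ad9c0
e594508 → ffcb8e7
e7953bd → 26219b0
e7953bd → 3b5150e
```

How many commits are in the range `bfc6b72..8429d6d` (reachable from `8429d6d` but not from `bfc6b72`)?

4

Reachable from 8429d6d: {3f22d90, 7832d5a, 8429d6d, a1ad9c0, bfc6b72}.
Reachable from bfc6b72: {bfc6b72}.
In 8429d6d's history but not bfc6b72's: {3f22d90, 7832d5a, 8429d6d, a1ad9c0} — 4 commits.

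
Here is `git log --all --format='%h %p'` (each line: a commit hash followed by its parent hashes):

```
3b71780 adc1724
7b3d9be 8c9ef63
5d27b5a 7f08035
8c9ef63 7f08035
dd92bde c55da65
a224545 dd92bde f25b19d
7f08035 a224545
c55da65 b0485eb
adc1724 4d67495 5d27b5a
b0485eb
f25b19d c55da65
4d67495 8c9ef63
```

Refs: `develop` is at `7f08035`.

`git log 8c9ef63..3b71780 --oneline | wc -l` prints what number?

Reachable from 3b71780: {3b71780, 4d67495, 5d27b5a, 7f08035, 8c9ef63, a224545, adc1724, b0485eb, c55da65, dd92bde, f25b19d}.
Reachable from 8c9ef63: {7f08035, 8c9ef63, a224545, b0485eb, c55da65, dd92bde, f25b19d}.
In 3b71780's history but not 8c9ef63's: {3b71780, 4d67495, 5d27b5a, adc1724} — 4 commits.

4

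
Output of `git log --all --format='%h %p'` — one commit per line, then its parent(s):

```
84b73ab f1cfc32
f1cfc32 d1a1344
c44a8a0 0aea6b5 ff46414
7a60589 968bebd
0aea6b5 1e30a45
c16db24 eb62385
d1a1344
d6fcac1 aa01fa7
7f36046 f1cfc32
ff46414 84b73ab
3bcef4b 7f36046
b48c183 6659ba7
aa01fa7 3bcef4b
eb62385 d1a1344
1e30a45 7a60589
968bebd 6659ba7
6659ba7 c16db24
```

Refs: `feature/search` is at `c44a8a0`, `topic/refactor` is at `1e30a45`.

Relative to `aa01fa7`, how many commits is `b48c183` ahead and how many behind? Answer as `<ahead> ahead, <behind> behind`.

4 ahead, 4 behind

Reachable from b48c183: {6659ba7, b48c183, c16db24, d1a1344, eb62385}.
Reachable from aa01fa7: {3bcef4b, 7f36046, aa01fa7, d1a1344, f1cfc32}.
Only in b48c183's history (ahead): {6659ba7, b48c183, c16db24, eb62385} — 4.
Only in aa01fa7's history (behind): {3bcef4b, 7f36046, aa01fa7, f1cfc32} — 4.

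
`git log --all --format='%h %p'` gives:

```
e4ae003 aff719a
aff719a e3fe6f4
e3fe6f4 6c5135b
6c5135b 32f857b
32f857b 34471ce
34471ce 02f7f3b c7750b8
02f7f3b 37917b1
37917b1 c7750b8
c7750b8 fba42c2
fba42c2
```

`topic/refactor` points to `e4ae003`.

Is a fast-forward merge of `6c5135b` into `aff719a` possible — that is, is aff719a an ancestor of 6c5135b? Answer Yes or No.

No

A fast-forward from aff719a to 6c5135b is possible iff aff719a is an ancestor of 6c5135b.
Ancestors of 6c5135b: {02f7f3b, 32f857b, 34471ce, 37917b1, 6c5135b, c7750b8, fba42c2}.
aff719a is not among them, so fast-forward is not possible.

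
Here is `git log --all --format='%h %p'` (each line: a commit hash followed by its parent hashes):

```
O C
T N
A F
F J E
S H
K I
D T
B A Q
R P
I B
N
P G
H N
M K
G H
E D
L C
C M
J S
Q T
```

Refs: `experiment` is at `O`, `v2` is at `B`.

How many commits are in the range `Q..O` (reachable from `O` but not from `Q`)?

13

Reachable from O: {A, B, C, D, E, F, H, I, J, K, M, N, O, Q, S, T}.
Reachable from Q: {N, Q, T}.
In O's history but not Q's: {A, B, C, D, E, F, H, I, J, K, M, O, S} — 13 commits.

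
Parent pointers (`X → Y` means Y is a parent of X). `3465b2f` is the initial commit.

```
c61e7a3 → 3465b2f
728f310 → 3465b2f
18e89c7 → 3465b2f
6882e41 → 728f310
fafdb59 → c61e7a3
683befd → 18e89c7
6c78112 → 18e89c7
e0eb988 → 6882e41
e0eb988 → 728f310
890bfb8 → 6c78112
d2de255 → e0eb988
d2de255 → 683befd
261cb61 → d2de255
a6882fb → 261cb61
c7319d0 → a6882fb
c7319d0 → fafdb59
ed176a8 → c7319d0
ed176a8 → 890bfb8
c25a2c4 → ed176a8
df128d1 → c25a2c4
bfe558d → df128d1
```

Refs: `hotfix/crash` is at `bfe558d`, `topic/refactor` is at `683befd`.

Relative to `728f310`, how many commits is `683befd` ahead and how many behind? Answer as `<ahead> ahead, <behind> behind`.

2 ahead, 1 behind

Reachable from 683befd: {18e89c7, 3465b2f, 683befd}.
Reachable from 728f310: {3465b2f, 728f310}.
Only in 683befd's history (ahead): {18e89c7, 683befd} — 2.
Only in 728f310's history (behind): {728f310} — 1.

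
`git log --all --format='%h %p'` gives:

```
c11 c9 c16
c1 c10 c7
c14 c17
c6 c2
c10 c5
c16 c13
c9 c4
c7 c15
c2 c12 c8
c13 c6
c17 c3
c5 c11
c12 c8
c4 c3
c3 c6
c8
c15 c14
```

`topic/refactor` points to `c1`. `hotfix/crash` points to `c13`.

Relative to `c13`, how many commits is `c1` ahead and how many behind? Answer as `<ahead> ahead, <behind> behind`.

Reachable from c1: {c1, c10, c11, c12, c13, c14, c15, c16, c17, c2, c3, c4, c5, c6, c7, c8, c9}.
Reachable from c13: {c12, c13, c2, c6, c8}.
Only in c1's history (ahead): {c1, c10, c11, c14, c15, c16, c17, c3, c4, c5, c7, c9} — 12.
Only in c13's history (behind): {} — 0.

12 ahead, 0 behind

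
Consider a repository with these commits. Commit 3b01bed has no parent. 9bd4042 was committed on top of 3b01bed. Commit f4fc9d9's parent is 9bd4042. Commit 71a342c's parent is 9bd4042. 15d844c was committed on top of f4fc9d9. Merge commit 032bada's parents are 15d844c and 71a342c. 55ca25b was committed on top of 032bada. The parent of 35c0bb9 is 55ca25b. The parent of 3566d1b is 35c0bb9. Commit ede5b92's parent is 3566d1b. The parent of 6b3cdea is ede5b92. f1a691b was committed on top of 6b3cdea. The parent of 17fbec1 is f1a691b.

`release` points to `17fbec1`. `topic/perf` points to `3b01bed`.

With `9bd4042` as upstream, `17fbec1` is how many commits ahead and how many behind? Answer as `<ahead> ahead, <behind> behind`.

11 ahead, 0 behind

Reachable from 17fbec1: {032bada, 15d844c, 17fbec1, 3566d1b, 35c0bb9, 3b01bed, 55ca25b, 6b3cdea, 71a342c, 9bd4042, ede5b92, f1a691b, f4fc9d9}.
Reachable from 9bd4042: {3b01bed, 9bd4042}.
Only in 17fbec1's history (ahead): {032bada, 15d844c, 17fbec1, 3566d1b, 35c0bb9, 55ca25b, 6b3cdea, 71a342c, ede5b92, f1a691b, f4fc9d9} — 11.
Only in 9bd4042's history (behind): {} — 0.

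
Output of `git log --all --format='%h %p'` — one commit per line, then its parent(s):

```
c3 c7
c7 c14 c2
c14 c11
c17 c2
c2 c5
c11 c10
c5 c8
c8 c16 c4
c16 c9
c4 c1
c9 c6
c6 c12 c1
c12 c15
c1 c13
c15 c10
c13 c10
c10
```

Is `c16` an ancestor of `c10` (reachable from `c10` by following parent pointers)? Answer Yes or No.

No

Ancestors of c10: {c10}.
c16 is not in that set, so it is not an ancestor of c10.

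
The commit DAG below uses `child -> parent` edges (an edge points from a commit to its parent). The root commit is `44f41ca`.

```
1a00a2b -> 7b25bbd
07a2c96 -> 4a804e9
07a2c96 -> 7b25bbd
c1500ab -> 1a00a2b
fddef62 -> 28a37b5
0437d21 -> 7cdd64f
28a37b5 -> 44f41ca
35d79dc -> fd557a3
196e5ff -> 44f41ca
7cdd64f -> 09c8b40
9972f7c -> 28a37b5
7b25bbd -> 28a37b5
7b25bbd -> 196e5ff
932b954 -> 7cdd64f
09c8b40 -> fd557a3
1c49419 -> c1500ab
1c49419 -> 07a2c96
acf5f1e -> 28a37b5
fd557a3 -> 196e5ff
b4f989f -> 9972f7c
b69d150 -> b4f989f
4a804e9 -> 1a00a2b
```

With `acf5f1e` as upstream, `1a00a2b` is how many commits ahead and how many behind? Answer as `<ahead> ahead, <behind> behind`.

3 ahead, 1 behind

Reachable from 1a00a2b: {196e5ff, 1a00a2b, 28a37b5, 44f41ca, 7b25bbd}.
Reachable from acf5f1e: {28a37b5, 44f41ca, acf5f1e}.
Only in 1a00a2b's history (ahead): {196e5ff, 1a00a2b, 7b25bbd} — 3.
Only in acf5f1e's history (behind): {acf5f1e} — 1.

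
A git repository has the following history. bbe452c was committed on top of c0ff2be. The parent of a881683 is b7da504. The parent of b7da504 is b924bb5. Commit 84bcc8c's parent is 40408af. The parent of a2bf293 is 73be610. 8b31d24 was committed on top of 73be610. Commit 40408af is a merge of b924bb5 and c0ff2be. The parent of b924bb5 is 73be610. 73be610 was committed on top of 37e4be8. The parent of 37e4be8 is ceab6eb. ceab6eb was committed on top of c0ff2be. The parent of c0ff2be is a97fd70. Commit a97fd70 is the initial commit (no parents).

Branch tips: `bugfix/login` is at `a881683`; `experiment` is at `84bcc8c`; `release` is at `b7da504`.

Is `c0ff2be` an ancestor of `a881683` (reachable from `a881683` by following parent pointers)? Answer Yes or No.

Ancestors of a881683 (commits reachable by following parents): {37e4be8, 73be610, a881683, a97fd70, b7da504, b924bb5, c0ff2be, ceab6eb}.
c0ff2be is in that set, so it is an ancestor of a881683.

Yes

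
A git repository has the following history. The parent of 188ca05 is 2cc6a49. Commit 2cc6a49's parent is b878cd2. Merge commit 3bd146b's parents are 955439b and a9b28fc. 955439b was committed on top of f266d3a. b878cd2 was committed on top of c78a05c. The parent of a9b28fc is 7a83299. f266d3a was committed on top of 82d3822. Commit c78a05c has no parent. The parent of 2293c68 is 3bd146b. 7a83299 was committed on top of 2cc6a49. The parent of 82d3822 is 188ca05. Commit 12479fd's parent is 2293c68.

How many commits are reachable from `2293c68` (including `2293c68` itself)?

11

Walking parent pointers from 2293c68: reachable set = {188ca05, 2293c68, 2cc6a49, 3bd146b, 7a83299, 82d3822, 955439b, a9b28fc, b878cd2, c78a05c, f266d3a}.
That is 11 commits.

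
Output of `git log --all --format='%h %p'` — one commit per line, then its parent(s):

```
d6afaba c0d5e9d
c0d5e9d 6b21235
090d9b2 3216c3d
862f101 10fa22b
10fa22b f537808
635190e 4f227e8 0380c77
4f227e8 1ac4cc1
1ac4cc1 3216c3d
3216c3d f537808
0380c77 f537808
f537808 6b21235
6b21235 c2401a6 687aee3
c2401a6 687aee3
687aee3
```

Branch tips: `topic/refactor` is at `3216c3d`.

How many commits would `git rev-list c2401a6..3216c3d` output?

Reachable from 3216c3d: {3216c3d, 687aee3, 6b21235, c2401a6, f537808}.
Reachable from c2401a6: {687aee3, c2401a6}.
In 3216c3d's history but not c2401a6's: {3216c3d, 6b21235, f537808} — 3 commits.

3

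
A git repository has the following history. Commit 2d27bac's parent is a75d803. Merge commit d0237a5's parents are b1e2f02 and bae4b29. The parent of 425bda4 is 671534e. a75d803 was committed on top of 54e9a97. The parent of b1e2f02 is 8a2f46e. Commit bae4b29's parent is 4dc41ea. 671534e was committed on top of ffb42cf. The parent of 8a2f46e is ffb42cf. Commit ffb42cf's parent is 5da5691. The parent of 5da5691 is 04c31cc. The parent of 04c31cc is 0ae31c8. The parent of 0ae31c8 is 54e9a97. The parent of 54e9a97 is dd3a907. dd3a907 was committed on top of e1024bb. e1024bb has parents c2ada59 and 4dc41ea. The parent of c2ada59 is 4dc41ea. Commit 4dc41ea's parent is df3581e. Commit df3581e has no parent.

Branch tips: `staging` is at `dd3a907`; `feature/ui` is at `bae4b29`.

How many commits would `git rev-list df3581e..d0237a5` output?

13

Reachable from d0237a5: {04c31cc, 0ae31c8, 4dc41ea, 54e9a97, 5da5691, 8a2f46e, b1e2f02, bae4b29, c2ada59, d0237a5, dd3a907, df3581e, e1024bb, ffb42cf}.
Reachable from df3581e: {df3581e}.
In d0237a5's history but not df3581e's: {04c31cc, 0ae31c8, 4dc41ea, 54e9a97, 5da5691, 8a2f46e, b1e2f02, bae4b29, c2ada59, d0237a5, dd3a907, e1024bb, ffb42cf} — 13 commits.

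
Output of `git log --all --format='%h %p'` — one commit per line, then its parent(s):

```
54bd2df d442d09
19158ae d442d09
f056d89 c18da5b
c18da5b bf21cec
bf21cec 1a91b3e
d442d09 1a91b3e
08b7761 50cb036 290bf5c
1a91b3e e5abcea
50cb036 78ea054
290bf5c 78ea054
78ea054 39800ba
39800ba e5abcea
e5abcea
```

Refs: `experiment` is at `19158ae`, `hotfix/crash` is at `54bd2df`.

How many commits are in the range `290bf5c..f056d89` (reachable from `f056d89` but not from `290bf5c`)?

4

Reachable from f056d89: {1a91b3e, bf21cec, c18da5b, e5abcea, f056d89}.
Reachable from 290bf5c: {290bf5c, 39800ba, 78ea054, e5abcea}.
In f056d89's history but not 290bf5c's: {1a91b3e, bf21cec, c18da5b, f056d89} — 4 commits.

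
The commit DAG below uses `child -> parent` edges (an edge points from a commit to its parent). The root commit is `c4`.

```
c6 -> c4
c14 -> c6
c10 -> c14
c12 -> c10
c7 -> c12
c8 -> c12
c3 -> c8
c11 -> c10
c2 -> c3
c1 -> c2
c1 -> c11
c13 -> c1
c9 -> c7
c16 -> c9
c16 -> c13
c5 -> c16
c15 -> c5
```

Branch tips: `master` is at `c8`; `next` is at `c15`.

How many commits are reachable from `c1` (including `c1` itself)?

10

Walking parent pointers from c1: reachable set = {c1, c10, c11, c12, c14, c2, c3, c4, c6, c8}.
That is 10 commits.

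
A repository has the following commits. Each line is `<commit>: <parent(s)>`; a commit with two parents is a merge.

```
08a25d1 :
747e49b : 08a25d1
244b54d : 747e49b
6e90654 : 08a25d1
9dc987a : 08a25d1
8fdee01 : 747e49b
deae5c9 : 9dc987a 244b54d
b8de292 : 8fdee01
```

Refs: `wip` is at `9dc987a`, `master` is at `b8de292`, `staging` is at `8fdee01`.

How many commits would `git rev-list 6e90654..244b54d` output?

Reachable from 244b54d: {08a25d1, 244b54d, 747e49b}.
Reachable from 6e90654: {08a25d1, 6e90654}.
In 244b54d's history but not 6e90654's: {244b54d, 747e49b} — 2 commits.

2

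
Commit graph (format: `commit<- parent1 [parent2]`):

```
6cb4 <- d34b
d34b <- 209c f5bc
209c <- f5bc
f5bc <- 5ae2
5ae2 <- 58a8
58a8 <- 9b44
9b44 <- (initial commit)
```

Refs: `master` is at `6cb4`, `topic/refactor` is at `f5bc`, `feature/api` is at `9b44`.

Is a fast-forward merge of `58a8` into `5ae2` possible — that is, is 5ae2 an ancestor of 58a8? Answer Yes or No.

A fast-forward from 5ae2 to 58a8 is possible iff 5ae2 is an ancestor of 58a8.
Ancestors of 58a8: {58a8, 9b44}.
5ae2 is not among them, so fast-forward is not possible.

No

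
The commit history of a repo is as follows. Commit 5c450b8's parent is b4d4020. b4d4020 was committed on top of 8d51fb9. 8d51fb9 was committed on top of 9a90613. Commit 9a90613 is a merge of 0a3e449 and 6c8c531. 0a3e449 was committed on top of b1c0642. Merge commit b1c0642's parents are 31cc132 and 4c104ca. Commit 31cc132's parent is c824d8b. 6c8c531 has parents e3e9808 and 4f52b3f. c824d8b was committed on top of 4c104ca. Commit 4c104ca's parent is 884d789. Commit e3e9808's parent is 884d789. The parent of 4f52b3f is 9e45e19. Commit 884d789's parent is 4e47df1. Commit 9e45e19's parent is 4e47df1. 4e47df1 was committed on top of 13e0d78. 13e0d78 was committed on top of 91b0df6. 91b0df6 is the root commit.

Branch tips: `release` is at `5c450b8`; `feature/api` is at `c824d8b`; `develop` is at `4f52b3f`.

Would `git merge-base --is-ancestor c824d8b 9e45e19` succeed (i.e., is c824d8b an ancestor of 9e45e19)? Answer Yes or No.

No

Ancestors of 9e45e19: {13e0d78, 4e47df1, 91b0df6, 9e45e19}.
c824d8b is not in that set, so it is not an ancestor of 9e45e19.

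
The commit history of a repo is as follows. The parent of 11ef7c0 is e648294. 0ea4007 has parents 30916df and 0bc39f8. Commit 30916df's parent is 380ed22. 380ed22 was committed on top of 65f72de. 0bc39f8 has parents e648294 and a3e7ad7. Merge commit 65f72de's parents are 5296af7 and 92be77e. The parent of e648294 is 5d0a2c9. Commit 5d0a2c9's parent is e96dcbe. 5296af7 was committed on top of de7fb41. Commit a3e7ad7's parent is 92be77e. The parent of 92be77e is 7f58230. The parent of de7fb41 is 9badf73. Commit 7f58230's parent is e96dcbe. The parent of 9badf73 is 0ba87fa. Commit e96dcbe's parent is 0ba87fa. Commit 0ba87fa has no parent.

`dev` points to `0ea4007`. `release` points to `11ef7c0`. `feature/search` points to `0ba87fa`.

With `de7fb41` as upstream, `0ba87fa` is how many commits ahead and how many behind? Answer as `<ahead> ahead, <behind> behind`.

Reachable from 0ba87fa: {0ba87fa}.
Reachable from de7fb41: {0ba87fa, 9badf73, de7fb41}.
Only in 0ba87fa's history (ahead): {} — 0.
Only in de7fb41's history (behind): {9badf73, de7fb41} — 2.

0 ahead, 2 behind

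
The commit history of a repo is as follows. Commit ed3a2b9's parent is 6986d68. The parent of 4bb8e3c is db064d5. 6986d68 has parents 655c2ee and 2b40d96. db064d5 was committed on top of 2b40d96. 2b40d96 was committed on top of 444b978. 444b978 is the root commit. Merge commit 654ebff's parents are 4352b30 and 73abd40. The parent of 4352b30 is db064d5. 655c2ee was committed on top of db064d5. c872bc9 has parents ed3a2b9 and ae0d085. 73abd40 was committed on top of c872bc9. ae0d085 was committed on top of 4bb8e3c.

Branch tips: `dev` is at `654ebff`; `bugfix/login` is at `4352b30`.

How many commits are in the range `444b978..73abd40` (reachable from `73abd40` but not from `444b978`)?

9

Reachable from 73abd40: {2b40d96, 444b978, 4bb8e3c, 655c2ee, 6986d68, 73abd40, ae0d085, c872bc9, db064d5, ed3a2b9}.
Reachable from 444b978: {444b978}.
In 73abd40's history but not 444b978's: {2b40d96, 4bb8e3c, 655c2ee, 6986d68, 73abd40, ae0d085, c872bc9, db064d5, ed3a2b9} — 9 commits.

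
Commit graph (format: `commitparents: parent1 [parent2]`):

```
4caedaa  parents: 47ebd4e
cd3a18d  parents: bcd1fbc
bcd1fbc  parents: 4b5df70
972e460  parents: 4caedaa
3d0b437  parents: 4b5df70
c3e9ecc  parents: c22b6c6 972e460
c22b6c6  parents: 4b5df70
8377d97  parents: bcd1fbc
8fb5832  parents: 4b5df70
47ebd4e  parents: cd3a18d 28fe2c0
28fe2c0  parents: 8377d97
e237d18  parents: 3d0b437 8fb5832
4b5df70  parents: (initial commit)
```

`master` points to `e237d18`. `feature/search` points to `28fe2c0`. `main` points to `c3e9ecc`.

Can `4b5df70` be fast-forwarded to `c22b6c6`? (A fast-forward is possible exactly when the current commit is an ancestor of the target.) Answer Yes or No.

Yes

A fast-forward from 4b5df70 to c22b6c6 is possible iff 4b5df70 is an ancestor of c22b6c6.
Ancestors of c22b6c6: {4b5df70, c22b6c6}.
4b5df70 is among them, so fast-forward is possible.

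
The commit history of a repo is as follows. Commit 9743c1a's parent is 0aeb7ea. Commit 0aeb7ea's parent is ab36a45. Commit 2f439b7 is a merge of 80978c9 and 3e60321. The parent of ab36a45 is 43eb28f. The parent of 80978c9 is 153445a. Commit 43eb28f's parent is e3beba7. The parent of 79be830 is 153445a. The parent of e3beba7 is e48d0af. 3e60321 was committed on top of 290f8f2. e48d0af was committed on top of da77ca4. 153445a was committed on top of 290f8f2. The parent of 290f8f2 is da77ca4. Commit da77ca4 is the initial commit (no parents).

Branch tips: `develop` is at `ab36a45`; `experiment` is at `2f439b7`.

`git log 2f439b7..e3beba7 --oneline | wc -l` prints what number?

2

Reachable from e3beba7: {da77ca4, e3beba7, e48d0af}.
Reachable from 2f439b7: {153445a, 290f8f2, 2f439b7, 3e60321, 80978c9, da77ca4}.
In e3beba7's history but not 2f439b7's: {e3beba7, e48d0af} — 2 commits.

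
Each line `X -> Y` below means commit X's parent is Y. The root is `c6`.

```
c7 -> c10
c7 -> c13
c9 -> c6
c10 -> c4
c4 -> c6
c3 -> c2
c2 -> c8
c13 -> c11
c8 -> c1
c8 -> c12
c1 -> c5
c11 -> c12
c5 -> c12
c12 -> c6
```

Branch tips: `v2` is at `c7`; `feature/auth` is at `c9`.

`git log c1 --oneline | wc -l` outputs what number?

4

Walking parent pointers from c1: reachable set = {c1, c12, c5, c6}.
That is 4 commits.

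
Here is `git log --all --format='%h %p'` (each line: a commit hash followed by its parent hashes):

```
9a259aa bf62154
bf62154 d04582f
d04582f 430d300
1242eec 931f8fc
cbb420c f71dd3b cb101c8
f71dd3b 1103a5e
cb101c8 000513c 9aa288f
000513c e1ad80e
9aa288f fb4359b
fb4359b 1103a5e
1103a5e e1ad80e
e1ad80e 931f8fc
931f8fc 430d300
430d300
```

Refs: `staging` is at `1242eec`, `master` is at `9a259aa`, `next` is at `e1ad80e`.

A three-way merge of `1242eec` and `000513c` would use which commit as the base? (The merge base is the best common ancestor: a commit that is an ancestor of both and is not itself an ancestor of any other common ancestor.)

Ancestors of 1242eec: {1242eec, 430d300, 931f8fc}.
Ancestors of 000513c: {000513c, 430d300, 931f8fc, e1ad80e}.
Common ancestors: {430d300, 931f8fc}.
Among these, 931f8fc is not an ancestor of any other common ancestor — it is the merge base.

931f8fc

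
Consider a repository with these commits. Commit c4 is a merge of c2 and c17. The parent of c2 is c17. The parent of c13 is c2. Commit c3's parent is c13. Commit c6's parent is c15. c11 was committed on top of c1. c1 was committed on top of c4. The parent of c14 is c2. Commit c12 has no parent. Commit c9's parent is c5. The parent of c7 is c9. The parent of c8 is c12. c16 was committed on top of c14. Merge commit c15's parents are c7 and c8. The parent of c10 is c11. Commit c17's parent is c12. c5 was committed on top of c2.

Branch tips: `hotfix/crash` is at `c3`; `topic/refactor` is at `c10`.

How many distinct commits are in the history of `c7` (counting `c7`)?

6

Walking parent pointers from c7: reachable set = {c12, c17, c2, c5, c7, c9}.
That is 6 commits.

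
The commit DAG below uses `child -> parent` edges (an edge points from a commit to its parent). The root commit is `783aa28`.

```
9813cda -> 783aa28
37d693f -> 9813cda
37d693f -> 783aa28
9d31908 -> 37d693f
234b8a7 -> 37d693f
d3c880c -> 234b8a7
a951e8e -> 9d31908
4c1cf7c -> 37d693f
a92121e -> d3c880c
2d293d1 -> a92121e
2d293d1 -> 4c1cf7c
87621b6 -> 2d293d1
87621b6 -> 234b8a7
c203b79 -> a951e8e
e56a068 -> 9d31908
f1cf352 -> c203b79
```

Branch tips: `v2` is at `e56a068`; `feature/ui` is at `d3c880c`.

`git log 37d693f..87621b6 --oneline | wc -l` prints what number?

Reachable from 87621b6: {234b8a7, 2d293d1, 37d693f, 4c1cf7c, 783aa28, 87621b6, 9813cda, a92121e, d3c880c}.
Reachable from 37d693f: {37d693f, 783aa28, 9813cda}.
In 87621b6's history but not 37d693f's: {234b8a7, 2d293d1, 4c1cf7c, 87621b6, a92121e, d3c880c} — 6 commits.

6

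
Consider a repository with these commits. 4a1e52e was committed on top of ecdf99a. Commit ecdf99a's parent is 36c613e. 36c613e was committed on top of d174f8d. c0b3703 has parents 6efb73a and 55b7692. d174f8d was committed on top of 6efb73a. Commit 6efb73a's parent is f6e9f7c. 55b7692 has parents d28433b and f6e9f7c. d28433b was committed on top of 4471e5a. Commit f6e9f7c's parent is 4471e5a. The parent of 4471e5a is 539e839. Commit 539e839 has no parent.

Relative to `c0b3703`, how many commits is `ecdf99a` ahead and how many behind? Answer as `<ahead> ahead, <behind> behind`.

3 ahead, 3 behind

Reachable from ecdf99a: {36c613e, 4471e5a, 539e839, 6efb73a, d174f8d, ecdf99a, f6e9f7c}.
Reachable from c0b3703: {4471e5a, 539e839, 55b7692, 6efb73a, c0b3703, d28433b, f6e9f7c}.
Only in ecdf99a's history (ahead): {36c613e, d174f8d, ecdf99a} — 3.
Only in c0b3703's history (behind): {55b7692, c0b3703, d28433b} — 3.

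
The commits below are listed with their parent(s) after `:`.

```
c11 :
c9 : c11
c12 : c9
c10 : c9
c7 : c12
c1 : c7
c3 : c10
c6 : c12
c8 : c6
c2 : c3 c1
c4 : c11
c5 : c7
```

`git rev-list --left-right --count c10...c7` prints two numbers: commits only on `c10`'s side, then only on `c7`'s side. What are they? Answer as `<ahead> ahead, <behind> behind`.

1 ahead, 2 behind

Reachable from c10: {c10, c11, c9}.
Reachable from c7: {c11, c12, c7, c9}.
Only in c10's history (ahead): {c10} — 1.
Only in c7's history (behind): {c12, c7} — 2.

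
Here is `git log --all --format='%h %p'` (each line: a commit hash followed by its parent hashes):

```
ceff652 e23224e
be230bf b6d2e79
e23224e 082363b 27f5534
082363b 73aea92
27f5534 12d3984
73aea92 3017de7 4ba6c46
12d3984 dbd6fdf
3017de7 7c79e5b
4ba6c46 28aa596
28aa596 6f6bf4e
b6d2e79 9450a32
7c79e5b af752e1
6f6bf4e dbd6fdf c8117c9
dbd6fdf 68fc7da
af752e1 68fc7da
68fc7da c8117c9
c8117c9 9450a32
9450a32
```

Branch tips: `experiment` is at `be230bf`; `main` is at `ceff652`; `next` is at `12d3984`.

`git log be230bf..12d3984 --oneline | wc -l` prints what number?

Reachable from 12d3984: {12d3984, 68fc7da, 9450a32, c8117c9, dbd6fdf}.
Reachable from be230bf: {9450a32, b6d2e79, be230bf}.
In 12d3984's history but not be230bf's: {12d3984, 68fc7da, c8117c9, dbd6fdf} — 4 commits.

4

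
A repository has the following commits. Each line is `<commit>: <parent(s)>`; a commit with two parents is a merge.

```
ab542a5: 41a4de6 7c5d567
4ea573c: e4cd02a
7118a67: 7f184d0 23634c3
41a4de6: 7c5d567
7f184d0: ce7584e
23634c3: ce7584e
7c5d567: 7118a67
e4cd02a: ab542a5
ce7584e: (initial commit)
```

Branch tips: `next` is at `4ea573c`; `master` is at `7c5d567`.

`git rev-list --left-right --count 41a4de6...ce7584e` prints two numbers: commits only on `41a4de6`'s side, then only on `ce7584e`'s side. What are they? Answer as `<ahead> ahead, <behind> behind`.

5 ahead, 0 behind

Reachable from 41a4de6: {23634c3, 41a4de6, 7118a67, 7c5d567, 7f184d0, ce7584e}.
Reachable from ce7584e: {ce7584e}.
Only in 41a4de6's history (ahead): {23634c3, 41a4de6, 7118a67, 7c5d567, 7f184d0} — 5.
Only in ce7584e's history (behind): {} — 0.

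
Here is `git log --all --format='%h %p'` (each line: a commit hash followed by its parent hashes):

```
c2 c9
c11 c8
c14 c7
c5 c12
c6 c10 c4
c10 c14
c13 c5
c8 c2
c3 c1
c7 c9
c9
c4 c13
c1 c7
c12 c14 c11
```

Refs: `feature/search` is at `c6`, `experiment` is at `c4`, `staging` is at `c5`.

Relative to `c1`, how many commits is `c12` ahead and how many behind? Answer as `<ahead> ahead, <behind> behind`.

5 ahead, 1 behind

Reachable from c12: {c11, c12, c14, c2, c7, c8, c9}.
Reachable from c1: {c1, c7, c9}.
Only in c12's history (ahead): {c11, c12, c14, c2, c8} — 5.
Only in c1's history (behind): {c1} — 1.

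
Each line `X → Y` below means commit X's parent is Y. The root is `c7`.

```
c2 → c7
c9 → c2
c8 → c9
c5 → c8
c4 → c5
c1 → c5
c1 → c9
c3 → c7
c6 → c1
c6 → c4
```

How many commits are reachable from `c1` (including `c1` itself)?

6

Walking parent pointers from c1: reachable set = {c1, c2, c5, c7, c8, c9}.
That is 6 commits.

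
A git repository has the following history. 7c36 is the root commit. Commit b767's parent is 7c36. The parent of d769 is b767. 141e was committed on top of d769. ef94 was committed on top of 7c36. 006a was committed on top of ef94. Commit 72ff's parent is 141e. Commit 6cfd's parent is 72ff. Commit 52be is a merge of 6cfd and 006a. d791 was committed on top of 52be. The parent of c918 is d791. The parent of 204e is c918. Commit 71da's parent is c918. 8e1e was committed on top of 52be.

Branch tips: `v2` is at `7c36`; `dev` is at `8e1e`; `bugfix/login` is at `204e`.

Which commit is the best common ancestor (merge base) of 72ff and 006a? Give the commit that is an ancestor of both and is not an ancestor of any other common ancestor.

7c36

Ancestors of 72ff: {141e, 72ff, 7c36, b767, d769}.
Ancestors of 006a: {006a, 7c36, ef94}.
Common ancestors: {7c36}.
The only common ancestor is 7c36, so it is the merge base.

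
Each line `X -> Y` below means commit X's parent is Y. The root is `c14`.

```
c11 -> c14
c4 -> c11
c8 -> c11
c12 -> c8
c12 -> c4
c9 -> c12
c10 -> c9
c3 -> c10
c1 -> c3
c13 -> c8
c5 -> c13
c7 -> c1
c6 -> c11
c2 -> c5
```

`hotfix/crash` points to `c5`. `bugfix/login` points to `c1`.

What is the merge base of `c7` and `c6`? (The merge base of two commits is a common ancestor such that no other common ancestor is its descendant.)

Ancestors of c7: {c1, c10, c11, c12, c14, c3, c4, c7, c8, c9}.
Ancestors of c6: {c11, c14, c6}.
Common ancestors: {c11, c14}.
Among these, c11 is not an ancestor of any other common ancestor — it is the merge base.

c11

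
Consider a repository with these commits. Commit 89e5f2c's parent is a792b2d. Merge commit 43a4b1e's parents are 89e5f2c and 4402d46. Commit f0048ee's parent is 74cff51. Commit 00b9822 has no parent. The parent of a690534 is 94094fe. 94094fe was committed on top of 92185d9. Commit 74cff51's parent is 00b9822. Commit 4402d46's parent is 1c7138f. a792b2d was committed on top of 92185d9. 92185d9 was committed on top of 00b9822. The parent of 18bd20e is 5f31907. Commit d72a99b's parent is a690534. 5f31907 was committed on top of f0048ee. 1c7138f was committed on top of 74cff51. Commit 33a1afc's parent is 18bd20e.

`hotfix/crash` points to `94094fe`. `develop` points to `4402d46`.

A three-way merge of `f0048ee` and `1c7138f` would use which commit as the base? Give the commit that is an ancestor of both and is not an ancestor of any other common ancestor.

Ancestors of f0048ee: {00b9822, 74cff51, f0048ee}.
Ancestors of 1c7138f: {00b9822, 1c7138f, 74cff51}.
Common ancestors: {00b9822, 74cff51}.
Among these, 74cff51 is not an ancestor of any other common ancestor — it is the merge base.

74cff51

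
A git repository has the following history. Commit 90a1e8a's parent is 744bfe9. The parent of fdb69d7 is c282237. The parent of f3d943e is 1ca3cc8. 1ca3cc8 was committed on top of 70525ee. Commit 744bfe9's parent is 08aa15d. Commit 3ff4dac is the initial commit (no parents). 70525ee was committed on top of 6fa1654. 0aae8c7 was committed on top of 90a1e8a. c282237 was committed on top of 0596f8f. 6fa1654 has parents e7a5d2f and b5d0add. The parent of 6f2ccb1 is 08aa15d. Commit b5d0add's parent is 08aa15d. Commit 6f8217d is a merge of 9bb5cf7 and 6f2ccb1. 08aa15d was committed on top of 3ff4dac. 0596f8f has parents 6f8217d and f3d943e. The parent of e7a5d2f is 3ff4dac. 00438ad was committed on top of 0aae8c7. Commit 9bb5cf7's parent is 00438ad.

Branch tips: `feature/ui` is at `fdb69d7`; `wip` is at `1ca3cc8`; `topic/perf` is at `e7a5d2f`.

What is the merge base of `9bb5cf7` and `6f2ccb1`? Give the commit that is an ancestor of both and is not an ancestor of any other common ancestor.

Ancestors of 9bb5cf7: {00438ad, 08aa15d, 0aae8c7, 3ff4dac, 744bfe9, 90a1e8a, 9bb5cf7}.
Ancestors of 6f2ccb1: {08aa15d, 3ff4dac, 6f2ccb1}.
Common ancestors: {08aa15d, 3ff4dac}.
Among these, 08aa15d is not an ancestor of any other common ancestor — it is the merge base.

08aa15d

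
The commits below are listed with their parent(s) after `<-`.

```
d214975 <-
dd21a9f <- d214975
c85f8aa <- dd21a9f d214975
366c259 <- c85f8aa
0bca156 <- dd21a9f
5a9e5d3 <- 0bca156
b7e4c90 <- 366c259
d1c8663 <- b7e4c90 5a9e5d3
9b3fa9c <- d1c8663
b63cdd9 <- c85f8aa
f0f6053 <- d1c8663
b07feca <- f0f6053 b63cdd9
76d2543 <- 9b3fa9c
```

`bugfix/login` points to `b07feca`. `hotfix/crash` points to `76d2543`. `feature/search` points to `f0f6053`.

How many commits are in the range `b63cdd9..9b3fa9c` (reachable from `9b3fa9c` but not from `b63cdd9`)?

Reachable from 9b3fa9c: {0bca156, 366c259, 5a9e5d3, 9b3fa9c, b7e4c90, c85f8aa, d1c8663, d214975, dd21a9f}.
Reachable from b63cdd9: {b63cdd9, c85f8aa, d214975, dd21a9f}.
In 9b3fa9c's history but not b63cdd9's: {0bca156, 366c259, 5a9e5d3, 9b3fa9c, b7e4c90, d1c8663} — 6 commits.

6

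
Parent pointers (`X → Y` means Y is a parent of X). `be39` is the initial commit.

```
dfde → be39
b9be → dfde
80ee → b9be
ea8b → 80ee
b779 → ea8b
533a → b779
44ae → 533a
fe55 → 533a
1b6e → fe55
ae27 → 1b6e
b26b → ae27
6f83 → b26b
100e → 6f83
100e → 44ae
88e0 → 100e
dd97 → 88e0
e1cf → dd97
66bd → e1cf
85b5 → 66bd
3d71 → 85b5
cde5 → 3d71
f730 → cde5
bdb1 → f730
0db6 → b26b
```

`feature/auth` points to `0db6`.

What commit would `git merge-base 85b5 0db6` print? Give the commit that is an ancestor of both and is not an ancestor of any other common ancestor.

b26b

Ancestors of 85b5: {100e, 1b6e, 44ae, 533a, 66bd, 6f83, 80ee, 85b5, 88e0, ae27, b26b, b779, b9be, be39, dd97, dfde, e1cf, ea8b, fe55}.
Ancestors of 0db6: {0db6, 1b6e, 533a, 80ee, ae27, b26b, b779, b9be, be39, dfde, ea8b, fe55}.
Common ancestors: {1b6e, 533a, 80ee, ae27, b26b, b779, b9be, be39, dfde, ea8b, fe55}.
Among these, b26b is not an ancestor of any other common ancestor — it is the merge base.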